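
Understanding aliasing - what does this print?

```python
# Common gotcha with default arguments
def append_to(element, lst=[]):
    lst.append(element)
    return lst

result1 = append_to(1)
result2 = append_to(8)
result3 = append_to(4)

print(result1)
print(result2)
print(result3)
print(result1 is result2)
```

Key concept: mutable default argument gotcha.
Step by step:
`result1 = append_to(1)` → result1 = [1]
`result2 = append_to(8)` → result1 = [1, 8] (same object as result2); result2 = [1, 8] (same object as result1)
`result3 = append_to(4)` → result1 = [1, 8, 4] (same object as result2, result3); result2 = [1, 8, 4] (same object as result1, result3); result3 = [1, 8, 4] (same object as result1, result2)
`print(result1)` → prints [1, 8, 4]
`print(result2)` → prints [1, 8, 4]
`print(result3)` → prints [1, 8, 4]
`print(result1 is result2)` → prints True

Answer:
[1, 8, 4]
[1, 8, 4]
[1, 8, 4]
True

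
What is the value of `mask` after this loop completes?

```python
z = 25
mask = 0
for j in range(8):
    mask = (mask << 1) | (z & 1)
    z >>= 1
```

Reverse lowest 8 bits of 25
`mask` takes the values: 0 → 1 → 2 → 4 → 9 → 19 → 38 → 76 → 152

Answer: 152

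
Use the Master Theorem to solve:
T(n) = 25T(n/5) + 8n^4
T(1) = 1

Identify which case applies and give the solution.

a=25, b=5, f(n)=8n^4. log_5(25) = 2. Since c=4 > 2 and the regularity condition holds (25(n/5)^4 = (25/5^4)n^4 with 25/5^4 < 1), Case 3 applies: T(n) = Θ(f(n)) = O(n^4).

Answer: O(n^4) - Case 3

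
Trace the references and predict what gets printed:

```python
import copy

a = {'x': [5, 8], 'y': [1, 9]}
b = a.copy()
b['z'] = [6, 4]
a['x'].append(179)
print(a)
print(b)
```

Key concept: shallow copy of dict with mutable values.
Step by step:
`a = {'x': [5, 8], 'y': [1, 9]}` → a = {'x': [5, 8], 'y': [1, 9]}
`b = a.copy()` → b = {'x': [5, 8], 'y': [1, 9]}
`b['z'] = [6, 4]` → b = {'x': [5, 8], 'y': [1, 9], 'z': [6, 4]}
`a['x'].append(179)` → a = {'x': [5, 8, 179], 'y': [1, 9]}; b = {'x': [5, 8, 179], 'y': [1, 9], 'z': [6, 4]}
`print(a)` → prints {'x': [5, 8, 179], 'y': [1, 9]}
`print(b)` → prints {'x': [5, 8, 179], 'y': [1, 9], 'z': [6, 4]}

Answer:
{'x': [5, 8, 179], 'y': [1, 9]}
{'x': [5, 8, 179], 'y': [1, 9], 'z': [6, 4]}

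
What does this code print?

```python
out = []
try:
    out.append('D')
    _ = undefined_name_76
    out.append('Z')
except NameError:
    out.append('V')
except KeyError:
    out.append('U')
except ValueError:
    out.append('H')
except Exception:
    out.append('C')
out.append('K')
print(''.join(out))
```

Execution trace: 'D' (try body) → 'V' (except NameError) → 'K' (after the try/except). Output: DVK

Answer: DVK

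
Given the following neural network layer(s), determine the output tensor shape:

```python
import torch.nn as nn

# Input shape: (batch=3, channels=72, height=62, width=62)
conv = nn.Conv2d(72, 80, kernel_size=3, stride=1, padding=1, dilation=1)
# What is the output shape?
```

Input: (3, 72, 62, 62) -> Output: (3, 80, 62, 62)

Answer: (3, 80, 62, 62)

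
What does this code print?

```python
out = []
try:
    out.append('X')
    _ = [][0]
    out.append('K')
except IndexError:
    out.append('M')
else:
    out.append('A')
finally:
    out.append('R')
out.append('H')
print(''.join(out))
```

Execution trace: 'X' (try body) → 'M' (except IndexError) → 'R' (finally) → 'H' (after the try/except). Output: XMRH

Answer: XMRH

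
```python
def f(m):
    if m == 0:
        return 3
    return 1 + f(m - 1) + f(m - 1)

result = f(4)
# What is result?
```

f(m) = 1 + 2·f(m-1), f(0)=3. Closed form: (3+1)·2^4 - 1 = 63.

Answer: 63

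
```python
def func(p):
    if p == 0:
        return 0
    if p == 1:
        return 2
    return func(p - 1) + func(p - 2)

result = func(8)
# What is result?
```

Build up from base cases: func(0)=0, func(1)=2, func(2)=2, func(3)=4, func(4)=6, func(5)=10, func(6)=16, ..., func(8)=42

Answer: 42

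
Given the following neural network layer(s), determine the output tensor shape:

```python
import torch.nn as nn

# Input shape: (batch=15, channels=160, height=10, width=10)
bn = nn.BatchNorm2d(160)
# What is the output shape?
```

Input: (15, 160, 10, 10) -> Output: (15, 160, 10, 10)

Answer: (15, 160, 10, 10)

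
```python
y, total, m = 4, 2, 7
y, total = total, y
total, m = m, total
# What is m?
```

Trace:
`y, total, m = 4, 2, 7` → y = 4; total = 2; m = 7
`y, total = total, y` → y = 2; total = 4
`total, m = m, total` → total = 7; m = 4
So m = 4

Answer: 4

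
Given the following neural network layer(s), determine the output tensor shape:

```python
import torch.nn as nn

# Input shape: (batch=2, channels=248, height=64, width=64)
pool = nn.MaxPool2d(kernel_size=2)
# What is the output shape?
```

Input: (2, 248, 64, 64) -> Output: (2, 248, 32, 32)

Answer: (2, 248, 32, 32)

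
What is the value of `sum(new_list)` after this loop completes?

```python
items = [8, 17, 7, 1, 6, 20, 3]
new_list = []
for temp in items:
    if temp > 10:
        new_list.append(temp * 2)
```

Sum of doubled values > 10
`new_list` takes the values: [] → [34] → [34, 40]
So `sum(new_list)` = 74

Answer: 74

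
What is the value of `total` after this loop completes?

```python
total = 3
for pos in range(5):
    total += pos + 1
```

Start at 3, add 1 to 5 = 18
`total` takes the values: 3 → 4 → 6 → 9 → 13 → 18

Answer: 18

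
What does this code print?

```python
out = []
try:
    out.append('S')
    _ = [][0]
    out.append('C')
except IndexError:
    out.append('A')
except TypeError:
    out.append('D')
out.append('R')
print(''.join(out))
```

Execution trace: 'S' (try body) → 'A' (except IndexError) → 'R' (after the try/except). Output: SAR

Answer: SAR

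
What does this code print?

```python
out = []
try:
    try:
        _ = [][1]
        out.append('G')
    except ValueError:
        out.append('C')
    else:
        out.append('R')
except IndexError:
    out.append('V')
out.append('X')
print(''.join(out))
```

Execution trace: 'V' (outer except IndexError) → 'X' (after the try/except). Output: VX

Answer: VX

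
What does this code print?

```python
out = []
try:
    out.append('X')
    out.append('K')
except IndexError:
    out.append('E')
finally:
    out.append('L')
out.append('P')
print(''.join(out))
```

Execution trace: 'X' (try body) → 'K' (try body, no exception) → 'L' (finally) → 'P' (after the try/except). Output: XKLP

Answer: XKLP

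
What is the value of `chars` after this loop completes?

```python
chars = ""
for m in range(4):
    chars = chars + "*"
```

Repeat '*' 4 times
`chars` takes the values: "" → "*" → "**" → "***" → "****"

Answer: "****"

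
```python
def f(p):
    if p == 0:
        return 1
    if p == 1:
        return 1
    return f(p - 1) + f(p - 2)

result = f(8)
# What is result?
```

Build up from base cases: f(0)=1, f(1)=1, f(2)=2, f(3)=3, f(4)=5, f(5)=8, f(6)=13, ..., f(8)=34

Answer: 34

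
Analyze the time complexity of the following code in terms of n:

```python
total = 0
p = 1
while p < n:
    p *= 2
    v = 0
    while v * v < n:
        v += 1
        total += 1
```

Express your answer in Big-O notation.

Each loop level contributes: log n × √n. Multiplying the contributions gives O(√n log n).

Answer: O(√n log n)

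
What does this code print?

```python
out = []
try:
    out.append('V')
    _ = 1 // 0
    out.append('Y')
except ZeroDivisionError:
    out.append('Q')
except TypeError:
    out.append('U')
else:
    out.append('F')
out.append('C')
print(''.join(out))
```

Execution trace: 'V' (try body) → 'Q' (except ZeroDivisionError) → 'C' (after the try/except). Output: VQC

Answer: VQC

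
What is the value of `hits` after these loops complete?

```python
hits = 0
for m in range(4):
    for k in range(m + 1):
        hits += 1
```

Triangle: 1 + 2 + ... + 4
`hits` takes the values: 0 → 1 → 2 → 3 → 4 → 5 → 6 → 7 → 8 → 9 → 10

Answer: 10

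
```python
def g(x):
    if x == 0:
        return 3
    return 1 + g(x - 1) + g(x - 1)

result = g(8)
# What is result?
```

g(x) = 1 + 2·g(x-1), g(0)=3. Closed form: (3+1)·2^8 - 1 = 1023.

Answer: 1023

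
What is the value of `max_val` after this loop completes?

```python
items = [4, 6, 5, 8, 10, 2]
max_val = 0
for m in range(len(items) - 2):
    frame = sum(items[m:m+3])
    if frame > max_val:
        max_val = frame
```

Max sum of 3-element window in [4, 6, 5, 8, 10, 2]
`max_val` takes the values: 0 → 15 → 19 → 23

Answer: 23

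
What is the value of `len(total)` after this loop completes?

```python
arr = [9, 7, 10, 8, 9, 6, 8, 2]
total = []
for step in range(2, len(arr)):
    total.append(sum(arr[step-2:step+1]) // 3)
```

Number of 3-element averages
`total` takes the values: [] → [8] → [8, 8] → [8, 8, 9] → [8, 8, 9, 7] → [8, 8, 9, 7, 7] → [8, 8, 9, 7, 7, 5]
So `len(total)` = 6

Answer: 6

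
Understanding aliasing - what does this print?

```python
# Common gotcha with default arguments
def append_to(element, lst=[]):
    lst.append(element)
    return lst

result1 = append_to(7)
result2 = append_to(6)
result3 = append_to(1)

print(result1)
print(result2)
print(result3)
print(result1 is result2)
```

Key concept: mutable default argument gotcha.
Step by step:
`result1 = append_to(7)` → result1 = [7]
`result2 = append_to(6)` → result1 = [7, 6] (same object as result2); result2 = [7, 6] (same object as result1)
`result3 = append_to(1)` → result1 = [7, 6, 1] (same object as result2, result3); result2 = [7, 6, 1] (same object as result1, result3); result3 = [7, 6, 1] (same object as result1, result2)
`print(result1)` → prints [7, 6, 1]
`print(result2)` → prints [7, 6, 1]
`print(result3)` → prints [7, 6, 1]
`print(result1 is result2)` → prints True

Answer:
[7, 6, 1]
[7, 6, 1]
[7, 6, 1]
True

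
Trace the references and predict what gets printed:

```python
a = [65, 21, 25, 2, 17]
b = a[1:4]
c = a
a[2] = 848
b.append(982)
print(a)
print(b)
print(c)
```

Key concept: slice vs alias.
Step by step:
`a = [65, 21, 25, 2, 17]` → a = [65, 21, 25, 2, 17]
`b = a[1:4]` → b = [21, 25, 2]
`c = a` → c = [65, 21, 25, 2, 17] (same object as a)
`a[2] = 848` → a = [65, 21, 848, 2, 17] (same object as c); c = [65, 21, 848, 2, 17] (same object as a)
`b.append(982)` → b = [21, 25, 2, 982]
`print(a)` → prints [65, 21, 848, 2, 17]
`print(b)` → prints [21, 25, 2, 982]
`print(c)` → prints [65, 21, 848, 2, 17]

Answer:
[65, 21, 848, 2, 17]
[21, 25, 2, 982]
[65, 21, 848, 2, 17]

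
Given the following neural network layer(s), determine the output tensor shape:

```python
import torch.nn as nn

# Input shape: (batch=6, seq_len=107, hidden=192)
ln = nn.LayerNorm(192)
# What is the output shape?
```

Input: (6, 107, 192) -> Output: (6, 107, 192)

Answer: (6, 107, 192)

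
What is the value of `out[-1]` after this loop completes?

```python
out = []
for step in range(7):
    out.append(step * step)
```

Last element of squares 0 to 6
`out` takes the values: [] → [0] → [0, 1] → [0, 1, 4] → [0, 1, 4, 9] → [0, 1, 4, 9, 16] → [0, 1, 4, 9, 16, 25] → [0, 1, 4, 9, 16, 25, 36]
So `out[-1]` = 36

Answer: 36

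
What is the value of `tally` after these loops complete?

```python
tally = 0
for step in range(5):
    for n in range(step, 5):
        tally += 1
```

Upper triangle: 5 + 4 + ... + 1
`tally` takes the values: 0 → 1 → 2 → 3 → 4 → 5 → 6 → 7 → 8 → 9 → 10 → 11 → 12 → 13 → 14 → 15

Answer: 15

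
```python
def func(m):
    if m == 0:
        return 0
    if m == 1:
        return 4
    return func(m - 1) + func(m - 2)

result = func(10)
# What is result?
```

Build up from base cases: func(0)=0, func(1)=4, func(2)=4, func(3)=8, func(4)=12, func(5)=20, func(6)=32, ..., func(10)=220

Answer: 220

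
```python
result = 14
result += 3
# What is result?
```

Trace:
`result = 14` → result = 14
`result += 3` → result = 17
So result = 17

Answer: 17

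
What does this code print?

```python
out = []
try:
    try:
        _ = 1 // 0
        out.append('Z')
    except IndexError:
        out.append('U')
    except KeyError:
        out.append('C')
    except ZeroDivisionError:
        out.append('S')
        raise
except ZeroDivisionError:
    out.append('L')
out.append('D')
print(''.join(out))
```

Execution trace: 'S' (inner except ZeroDivisionError) → 'L' (outer except ZeroDivisionError) → 'D' (after the try/except). Output: SLD

Answer: SLD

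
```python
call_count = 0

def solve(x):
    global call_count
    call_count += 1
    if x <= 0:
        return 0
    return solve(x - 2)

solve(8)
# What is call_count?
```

Linear recursion stepping by 2: 5 calls from x=8 down to ≤0.

Answer: 5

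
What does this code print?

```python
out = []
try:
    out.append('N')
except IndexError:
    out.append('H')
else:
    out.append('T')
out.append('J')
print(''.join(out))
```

Execution trace: 'N' (try body, no exception) → 'T' (else) → 'J' (after the try/except). Output: NTJ

Answer: NTJ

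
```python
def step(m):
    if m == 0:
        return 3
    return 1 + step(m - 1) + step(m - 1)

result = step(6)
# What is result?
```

step(m) = 1 + 2·step(m-1), step(0)=3. Closed form: (3+1)·2^6 - 1 = 255.

Answer: 255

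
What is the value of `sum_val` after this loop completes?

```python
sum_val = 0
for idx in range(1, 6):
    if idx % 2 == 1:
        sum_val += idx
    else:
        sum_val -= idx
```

Add odd, subtract even
`sum_val` takes the values: 0 → 1 → -1 → 2 → -2 → 3

Answer: 3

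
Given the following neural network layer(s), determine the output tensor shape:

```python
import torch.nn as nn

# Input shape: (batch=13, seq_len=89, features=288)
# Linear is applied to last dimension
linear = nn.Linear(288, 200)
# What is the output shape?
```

Input: (13, 89, 288) -> Output: (13, 89, 200)

Answer: (13, 89, 200)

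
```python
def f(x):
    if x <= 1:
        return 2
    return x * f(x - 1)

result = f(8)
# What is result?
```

f(8) = 8 * 7 * 6 * 5 * 4 * 3 * 2 * 2 = 80640

Answer: 80640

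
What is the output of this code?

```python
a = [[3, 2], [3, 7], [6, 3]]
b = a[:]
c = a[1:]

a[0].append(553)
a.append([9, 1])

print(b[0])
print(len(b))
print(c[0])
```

Key concept: slice with nested mutation.
Step by step:
`a = [[3, 2], [3, 7], [6, 3]]` → a = [[3, 2], [3, 7], [6, 3]]
`b = a[:]` → b = [[3, 2], [3, 7], [6, 3]]
`c = a[1:]` → c = [[3, 7], [6, 3]]
`a[0].append(553)` → a = [[3, 2, 553], [3, 7], [6, 3]]; b = [[3, 2, 553], [3, 7], [6, 3]]
`a.append([9, 1])` → a = [[3, 2, 553], [3, 7], [6, 3], [9, 1]]
`print(b[0])` → prints [3, 2, 553]
`print(len(b))` → prints 3
`print(c[0])` → prints [3, 7]

Answer:
[3, 2, 553]
3
[3, 7]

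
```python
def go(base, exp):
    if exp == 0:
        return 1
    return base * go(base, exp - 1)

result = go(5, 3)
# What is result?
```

go(5, 3) = 5 * 5 * 5 = 125

Answer: 125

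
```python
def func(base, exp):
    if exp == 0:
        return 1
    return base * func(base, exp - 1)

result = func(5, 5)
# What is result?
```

func(5, 5) = 5 * 5 * 5 * 5 * 5 = 3125

Answer: 3125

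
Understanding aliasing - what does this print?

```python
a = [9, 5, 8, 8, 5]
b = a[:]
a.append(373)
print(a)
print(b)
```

Key concept: slice [:] creates copy.
Step by step:
`a = [9, 5, 8, 8, 5]` → a = [9, 5, 8, 8, 5]
`b = a[:]` → b = [9, 5, 8, 8, 5]
`a.append(373)` → a = [9, 5, 8, 8, 5, 373]
`print(a)` → prints [9, 5, 8, 8, 5, 373]
`print(b)` → prints [9, 5, 8, 8, 5]

Answer:
[9, 5, 8, 8, 5, 373]
[9, 5, 8, 8, 5]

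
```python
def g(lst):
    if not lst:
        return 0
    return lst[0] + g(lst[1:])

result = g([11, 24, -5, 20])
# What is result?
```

11 + 24 + (-5) + 20 + 0 = 50

Answer: 50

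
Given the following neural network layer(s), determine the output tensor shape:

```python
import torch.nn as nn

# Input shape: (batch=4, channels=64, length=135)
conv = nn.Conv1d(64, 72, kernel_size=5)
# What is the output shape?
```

Input: (4, 64, 135) -> Output: (4, 72, 131)

Answer: (4, 72, 131)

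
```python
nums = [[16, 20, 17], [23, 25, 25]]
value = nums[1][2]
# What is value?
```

Trace:
`nums = [[16, 20, 17], [23, 25, 25]]` → nums = [[16, 20, 17], [23, 25, 25]]
`value = nums[1][2]` → value = 25
So value = 25

Answer: 25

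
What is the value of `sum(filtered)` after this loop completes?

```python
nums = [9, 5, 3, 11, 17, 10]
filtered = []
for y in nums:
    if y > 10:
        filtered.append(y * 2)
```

Sum of doubled values > 10
`filtered` takes the values: [] → [22] → [22, 34]
So `sum(filtered)` = 56

Answer: 56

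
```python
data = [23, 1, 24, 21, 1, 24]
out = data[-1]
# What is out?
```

Trace:
`data = [23, 1, 24, 21, 1, 24]` → data = [23, 1, 24, 21, 1, 24]
`out = data[-1]` → out = 24
So out = 24

Answer: 24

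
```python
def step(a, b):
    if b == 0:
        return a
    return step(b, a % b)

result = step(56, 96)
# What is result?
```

step(56, 96) -> step(96, 56) -> step(56, 40) -> step(40, 16) -> step(16, 8) -> step(8, 0) -> 8

Answer: 8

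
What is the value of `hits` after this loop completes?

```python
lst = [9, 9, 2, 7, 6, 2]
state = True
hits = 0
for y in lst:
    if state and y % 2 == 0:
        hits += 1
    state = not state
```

Count even values at even positions
`hits` takes the values: 0 → 1 → 2

Answer: 2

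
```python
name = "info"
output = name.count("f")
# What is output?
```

Trace:
`name = "info"` → name = 'info'
`output = name.count("f")` → output = 1
So output = 1

Answer: 1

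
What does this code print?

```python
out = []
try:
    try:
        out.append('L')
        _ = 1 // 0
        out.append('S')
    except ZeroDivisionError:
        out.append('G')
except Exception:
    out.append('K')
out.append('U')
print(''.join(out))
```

Execution trace: 'L' (inner try body) → 'G' (inner except ZeroDivisionError) → 'U' (after the try/except). Output: LGU

Answer: LGU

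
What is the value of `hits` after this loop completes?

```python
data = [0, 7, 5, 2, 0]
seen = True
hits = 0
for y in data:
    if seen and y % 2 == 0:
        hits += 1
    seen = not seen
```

Count even values at even positions
`hits` takes the values: 0 → 1 → 2

Answer: 2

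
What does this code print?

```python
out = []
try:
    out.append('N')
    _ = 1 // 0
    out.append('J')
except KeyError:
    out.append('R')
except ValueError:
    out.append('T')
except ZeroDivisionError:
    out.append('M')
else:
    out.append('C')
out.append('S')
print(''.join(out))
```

Execution trace: 'N' (try body) → 'M' (except ZeroDivisionError) → 'S' (after the try/except). Output: NMS

Answer: NMS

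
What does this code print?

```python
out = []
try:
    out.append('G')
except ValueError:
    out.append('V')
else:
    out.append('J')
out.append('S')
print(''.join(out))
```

Execution trace: 'G' (try body, no exception) → 'J' (else) → 'S' (after the try/except). Output: GJS

Answer: GJS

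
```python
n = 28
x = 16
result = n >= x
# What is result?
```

Trace:
`n = 28` → n = 28
`x = 16` → x = 16
`result = n >= x` → result = True
So result = True

Answer: True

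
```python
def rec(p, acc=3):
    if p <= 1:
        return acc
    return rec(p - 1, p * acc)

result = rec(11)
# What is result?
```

Accumulator trace (n, acc): (11, 3) -> (10, 33) -> (9, 330) -> (8, 2970) -> (7, 23760) -> (6, 166320) -> (5, 997920) -> (4, 4989600) -> (3, 19958400) -> (2, 59875200) -> (1, 119750400) -> return 119750400

Answer: 119750400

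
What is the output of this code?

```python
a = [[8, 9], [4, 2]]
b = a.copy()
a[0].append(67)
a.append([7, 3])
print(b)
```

Key concept: shallow copy with nested lists.
Step by step:
`a = [[8, 9], [4, 2]]` → a = [[8, 9], [4, 2]]
`b = a.copy()` → b = [[8, 9], [4, 2]]
`a[0].append(67)` → a = [[8, 9, 67], [4, 2]]; b = [[8, 9, 67], [4, 2]]
`a.append([7, 3])` → a = [[8, 9, 67], [4, 2], [7, 3]]
`print(b)` → prints [[8, 9, 67], [4, 2]]

Answer: [[8, 9, 67], [4, 2]]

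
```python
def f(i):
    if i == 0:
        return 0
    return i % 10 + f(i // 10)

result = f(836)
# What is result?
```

Sum of digits of 836: 6 + 3 + 8 = 17

Answer: 17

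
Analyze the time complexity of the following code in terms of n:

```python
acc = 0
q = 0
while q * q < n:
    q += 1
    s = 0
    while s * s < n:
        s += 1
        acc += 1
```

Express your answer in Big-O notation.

Each loop level contributes: √n × √n. Multiplying the contributions gives O(n).

Answer: O(n)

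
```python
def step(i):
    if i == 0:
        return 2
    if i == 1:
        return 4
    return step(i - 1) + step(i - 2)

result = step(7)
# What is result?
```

Build up from base cases: step(0)=2, step(1)=4, step(2)=6, step(3)=10, step(4)=16, step(5)=26, step(6)=42, ..., step(7)=68

Answer: 68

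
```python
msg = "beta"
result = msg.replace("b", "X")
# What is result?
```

Trace:
`msg = "beta"` → msg = 'beta'
`result = msg.replace("b", "X")` → result = 'Xeta'
So result = 'Xeta'

Answer: 'Xeta'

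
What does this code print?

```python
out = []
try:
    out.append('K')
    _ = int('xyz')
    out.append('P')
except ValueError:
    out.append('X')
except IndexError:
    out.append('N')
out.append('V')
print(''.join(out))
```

Execution trace: 'K' (try body) → 'X' (except ValueError) → 'V' (after the try/except). Output: KXV

Answer: KXV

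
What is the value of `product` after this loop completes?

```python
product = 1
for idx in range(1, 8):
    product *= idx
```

7! = 5040
`product` takes the values: 1 → 2 → 6 → 24 → 120 → 720 → 5040

Answer: 5040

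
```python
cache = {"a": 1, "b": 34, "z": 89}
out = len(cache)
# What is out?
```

Trace:
`cache = {"a": 1, "b": 34, "z": 89}` → cache = {'a': 1, 'b': 34, 'z': 89}
`out = len(cache)` → out = 3
So out = 3

Answer: 3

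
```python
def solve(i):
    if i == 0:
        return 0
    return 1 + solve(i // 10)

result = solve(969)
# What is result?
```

Count of digits of 969: 3

Answer: 3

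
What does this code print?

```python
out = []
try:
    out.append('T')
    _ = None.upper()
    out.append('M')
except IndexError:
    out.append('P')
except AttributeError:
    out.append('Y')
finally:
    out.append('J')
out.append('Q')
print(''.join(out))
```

Execution trace: 'T' (try body) → 'Y' (except AttributeError) → 'J' (finally) → 'Q' (after the try/except). Output: TYJQ

Answer: TYJQ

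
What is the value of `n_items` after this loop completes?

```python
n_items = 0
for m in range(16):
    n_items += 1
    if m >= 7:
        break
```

Loop breaks when m reaches 7, n_items is 8
`n_items` takes the values: 0 → 1 → 2 → 3 → 4 → 5 → 6 → 7 → 8

Answer: 8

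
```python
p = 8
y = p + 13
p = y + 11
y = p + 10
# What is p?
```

Trace:
`p = 8` → p = 8
`y = p + 13` → y = 21
`p = y + 11` → p = 32
`y = p + 10` → y = 42
So p = 32

Answer: 32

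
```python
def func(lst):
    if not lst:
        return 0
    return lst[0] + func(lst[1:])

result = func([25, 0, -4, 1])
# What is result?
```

25 + 0 + (-4) + 1 + 0 = 22

Answer: 22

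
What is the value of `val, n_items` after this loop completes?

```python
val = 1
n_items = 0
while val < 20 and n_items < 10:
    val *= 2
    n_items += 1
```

Double until >= 20 or 10 iterations
`val, n_items` takes the values: (1, 0) → (2, 0) → (2, 1) → (4, 1) → (4, 2) → (8, 2) → (8, 3) → (16, 3) → (16, 4) → (32, 4) → (32, 5)

Answer: 32, 5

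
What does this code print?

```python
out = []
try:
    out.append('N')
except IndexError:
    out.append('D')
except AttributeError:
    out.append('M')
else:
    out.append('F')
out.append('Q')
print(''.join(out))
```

Execution trace: 'N' (try body, no exception) → 'F' (else) → 'Q' (after the try/except). Output: NFQ

Answer: NFQ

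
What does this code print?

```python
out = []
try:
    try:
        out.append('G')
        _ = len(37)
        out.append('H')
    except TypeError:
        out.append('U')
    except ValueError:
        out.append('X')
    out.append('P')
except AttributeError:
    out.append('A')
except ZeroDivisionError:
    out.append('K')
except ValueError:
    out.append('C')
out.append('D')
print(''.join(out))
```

Execution trace: 'G' (inner try body) → 'U' (inner except TypeError) → 'P' (try body, no exception) → 'D' (after the try/except). Output: GUPD

Answer: GUPD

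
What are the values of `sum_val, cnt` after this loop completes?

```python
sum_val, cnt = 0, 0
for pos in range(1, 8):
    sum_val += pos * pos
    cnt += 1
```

Sum of squares and count
`sum_val, cnt` takes the values: (0, 0) → (1, 0) → (1, 1) → (5, 1) → (5, 2) → (14, 2) → (14, 3) → (30, 3) → (30, 4) → (55, 4) → (55, 5) → (91, 5) → (91, 6) → (140, 6) → (140, 7)

Answer: 140, 7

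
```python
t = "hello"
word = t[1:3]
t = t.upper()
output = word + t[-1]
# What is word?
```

Trace:
`t = "hello"` → t = 'hello'
`word = t[1:3]` → word = 'el'
`t = t.upper()` → t = 'HELLO'
`output = word + t[-1]` → output = 'elO'
So word = 'el'

Answer: 'el'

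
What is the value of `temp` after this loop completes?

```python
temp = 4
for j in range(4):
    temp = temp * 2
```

Multiply by 2, 4 times: 4 * 2^4 = 64
`temp` takes the values: 4 → 8 → 16 → 32 → 64

Answer: 64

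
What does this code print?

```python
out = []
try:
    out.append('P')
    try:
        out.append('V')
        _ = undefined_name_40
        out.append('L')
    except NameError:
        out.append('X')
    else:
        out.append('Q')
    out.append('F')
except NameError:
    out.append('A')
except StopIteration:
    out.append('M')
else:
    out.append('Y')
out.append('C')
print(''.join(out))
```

Execution trace: 'P' (try body) → 'V' (inner try body) → 'X' (inner except NameError) → 'F' (try body, no exception) → 'Y' (else) → 'C' (after the try/except). Output: PVXFYC

Answer: PVXFYC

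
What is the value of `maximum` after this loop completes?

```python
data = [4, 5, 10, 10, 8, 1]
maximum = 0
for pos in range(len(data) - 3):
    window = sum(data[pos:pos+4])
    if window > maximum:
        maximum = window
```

Max sum of 4-element window in [4, 5, 10, 10, 8, 1]
`maximum` takes the values: 0 → 29 → 33

Answer: 33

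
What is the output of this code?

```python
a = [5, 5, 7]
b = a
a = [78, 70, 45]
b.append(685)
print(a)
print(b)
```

Key concept: rebinding vs mutation: a is rebound to a new list, b still points at the original.
Step by step:
`a = [5, 5, 7]` → a = [5, 5, 7]
`b = a` → b = [5, 5, 7] (same object as a)
`a = [78, 70, 45]` → a = [78, 70, 45]
`b.append(685)` → b = [5, 5, 7, 685]
`print(a)` → prints [78, 70, 45]
`print(b)` → prints [5, 5, 7, 685]

Answer:
[78, 70, 45]
[5, 5, 7, 685]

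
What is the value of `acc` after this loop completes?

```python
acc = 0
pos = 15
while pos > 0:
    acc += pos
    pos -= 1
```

Sum 15 down to 1
`acc` takes the values: 0 → 15 → 29 → 42 → 54 → 65 → 75 → 84 → 92 → 99 → 105 → 110 → 114 → 117 → 119 → 120

Answer: 120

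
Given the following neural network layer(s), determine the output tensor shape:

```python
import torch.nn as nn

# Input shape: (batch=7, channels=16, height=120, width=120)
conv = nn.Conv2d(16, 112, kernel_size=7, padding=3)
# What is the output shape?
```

Input: (7, 16, 120, 120) -> Output: (7, 112, 120, 120)

Answer: (7, 112, 120, 120)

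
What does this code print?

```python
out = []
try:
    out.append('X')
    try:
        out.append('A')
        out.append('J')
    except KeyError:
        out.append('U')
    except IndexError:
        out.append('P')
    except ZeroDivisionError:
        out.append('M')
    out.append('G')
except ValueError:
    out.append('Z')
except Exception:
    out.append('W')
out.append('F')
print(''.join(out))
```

Execution trace: 'X' (try body) → 'A' (inner try body) → 'J' (inner try body, no exception) → 'G' (try body, no exception) → 'F' (after the try/except). Output: XAJGF

Answer: XAJGF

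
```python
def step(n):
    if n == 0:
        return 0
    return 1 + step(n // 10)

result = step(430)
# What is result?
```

Count of digits of 430: 3

Answer: 3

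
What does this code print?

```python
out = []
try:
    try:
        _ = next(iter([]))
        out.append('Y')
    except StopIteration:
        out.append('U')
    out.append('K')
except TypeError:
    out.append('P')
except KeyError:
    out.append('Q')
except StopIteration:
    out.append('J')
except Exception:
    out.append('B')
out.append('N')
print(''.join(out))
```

Execution trace: 'U' (inner except StopIteration) → 'K' (try body, no exception) → 'N' (after the try/except). Output: UKN

Answer: UKN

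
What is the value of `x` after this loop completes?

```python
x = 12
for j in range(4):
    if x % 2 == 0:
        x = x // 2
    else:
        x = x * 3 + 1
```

Collatz-style transformation from 12
`x` takes the values: 12 → 6 → 3 → 10 → 5

Answer: 5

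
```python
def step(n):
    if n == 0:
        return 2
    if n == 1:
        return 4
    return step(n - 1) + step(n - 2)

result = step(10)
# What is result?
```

Build up from base cases: step(0)=2, step(1)=4, step(2)=6, step(3)=10, step(4)=16, step(5)=26, step(6)=42, ..., step(10)=288

Answer: 288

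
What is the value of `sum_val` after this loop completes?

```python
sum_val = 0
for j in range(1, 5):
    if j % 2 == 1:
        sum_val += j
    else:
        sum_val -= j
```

Add odd, subtract even
`sum_val` takes the values: 0 → 1 → -1 → 2 → -2

Answer: -2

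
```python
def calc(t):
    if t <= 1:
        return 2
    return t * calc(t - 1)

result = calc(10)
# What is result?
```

calc(10) = 10 * 9 * 8 * 7 * 6 * 5 * 4 * 3 * 2 * 2 = 7257600

Answer: 7257600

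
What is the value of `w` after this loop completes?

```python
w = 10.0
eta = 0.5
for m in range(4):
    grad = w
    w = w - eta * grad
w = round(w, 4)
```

Gradient descent: w = 10.0 * (1 - 0.5)^4
`w` takes the values: 10.0 → 5.0 → 2.5 → 1.25 → 0.625

Answer: 0.625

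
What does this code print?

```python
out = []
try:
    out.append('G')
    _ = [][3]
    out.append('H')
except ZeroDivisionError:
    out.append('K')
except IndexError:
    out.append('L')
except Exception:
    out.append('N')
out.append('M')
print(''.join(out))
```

Execution trace: 'G' (try body) → 'L' (except IndexError) → 'M' (after the try/except). Output: GLM

Answer: GLM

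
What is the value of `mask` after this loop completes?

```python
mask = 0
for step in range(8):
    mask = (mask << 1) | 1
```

Build 8 consecutive 1-bits: 0b11111111
`mask` takes the values: 0 → 1 → 3 → 7 → 15 → 31 → 63 → 127 → 255

Answer: 255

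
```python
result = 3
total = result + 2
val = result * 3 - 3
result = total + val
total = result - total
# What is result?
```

Trace:
`result = 3` → result = 3
`total = result + 2` → total = 5
`val = result * 3 - 3` → val = 6
`result = total + val` → result = 11
`total = result - total` → total = 6
So result = 11

Answer: 11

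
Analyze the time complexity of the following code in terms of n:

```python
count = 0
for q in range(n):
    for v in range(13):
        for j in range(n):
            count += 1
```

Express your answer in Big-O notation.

Each loop level contributes: n × 1 × n. Multiplying the contributions gives O(n^2).

Answer: O(n^2)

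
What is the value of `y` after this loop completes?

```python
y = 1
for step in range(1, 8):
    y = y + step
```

Start at 1, add 1 through 7
`y` takes the values: 1 → 2 → 4 → 7 → 11 → 16 → 22 → 29

Answer: 29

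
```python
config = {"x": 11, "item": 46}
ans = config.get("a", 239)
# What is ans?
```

Trace:
`config = {"x": 11, "item": 46}` → config = {'x': 11, 'item': 46}
`ans = config.get("a", 239)` → ans = 239
So ans = 239

Answer: 239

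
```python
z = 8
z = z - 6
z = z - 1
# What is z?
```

Trace:
`z = 8` → z = 8
`z = z - 6` → z = 2
`z = z - 1` → z = 1
So z = 1

Answer: 1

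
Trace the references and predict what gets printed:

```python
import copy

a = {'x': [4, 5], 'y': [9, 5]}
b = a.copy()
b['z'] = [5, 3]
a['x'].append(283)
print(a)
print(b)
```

Key concept: shallow copy of dict with mutable values.
Step by step:
`a = {'x': [4, 5], 'y': [9, 5]}` → a = {'x': [4, 5], 'y': [9, 5]}
`b = a.copy()` → b = {'x': [4, 5], 'y': [9, 5]}
`b['z'] = [5, 3]` → b = {'x': [4, 5], 'y': [9, 5], 'z': [5, 3]}
`a['x'].append(283)` → a = {'x': [4, 5, 283], 'y': [9, 5]}; b = {'x': [4, 5, 283], 'y': [9, 5], 'z': [5, 3]}
`print(a)` → prints {'x': [4, 5, 283], 'y': [9, 5]}
`print(b)` → prints {'x': [4, 5, 283], 'y': [9, 5], 'z': [5, 3]}

Answer:
{'x': [4, 5, 283], 'y': [9, 5]}
{'x': [4, 5, 283], 'y': [9, 5], 'z': [5, 3]}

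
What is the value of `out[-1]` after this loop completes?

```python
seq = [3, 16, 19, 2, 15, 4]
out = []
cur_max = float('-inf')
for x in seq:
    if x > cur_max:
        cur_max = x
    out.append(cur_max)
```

Running max ends at 19
`out` takes the values: [] → [3] → [3, 16] → [3, 16, 19] → [3, 16, 19, 19] → [3, 16, 19, 19, 19] → [3, 16, 19, 19, 19, 19]
So `out[-1]` = 19

Answer: 19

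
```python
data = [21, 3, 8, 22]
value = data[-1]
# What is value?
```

Trace:
`data = [21, 3, 8, 22]` → data = [21, 3, 8, 22]
`value = data[-1]` → value = 22
So value = 22

Answer: 22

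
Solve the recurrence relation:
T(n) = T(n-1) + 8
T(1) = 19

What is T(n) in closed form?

Unrolling: T(n) = T(1) + 8·(n-1) = 19 + 8(n-1) = 8n + 11.

Answer: T(n) = 8n + 11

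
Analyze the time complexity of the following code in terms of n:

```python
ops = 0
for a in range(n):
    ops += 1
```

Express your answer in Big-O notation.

Each loop level contributes: n. Multiplying the contributions gives O(n).

Answer: O(n)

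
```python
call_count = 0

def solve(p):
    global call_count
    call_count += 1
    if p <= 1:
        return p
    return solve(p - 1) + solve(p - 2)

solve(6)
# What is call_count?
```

Calls(p) = 1 + Calls(p-1) + Calls(p-2); Calls(0)=Calls(1)=1. For p=6 this gives 25.

Answer: 25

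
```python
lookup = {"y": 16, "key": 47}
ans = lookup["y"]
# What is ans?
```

Trace:
`lookup = {"y": 16, "key": 47}` → lookup = {'y': 16, 'key': 47}
`ans = lookup["y"]` → ans = 16
So ans = 16

Answer: 16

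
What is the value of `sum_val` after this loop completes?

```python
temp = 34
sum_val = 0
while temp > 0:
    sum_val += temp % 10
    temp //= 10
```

Sum digits of 34
`sum_val` takes the values: 0 → 4 → 7

Answer: 7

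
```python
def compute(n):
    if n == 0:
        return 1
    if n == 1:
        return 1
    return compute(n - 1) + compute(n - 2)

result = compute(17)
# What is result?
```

Build up from base cases: compute(0)=1, compute(1)=1, compute(2)=2, compute(3)=3, compute(4)=5, compute(5)=8, compute(6)=13, ..., compute(17)=2584

Answer: 2584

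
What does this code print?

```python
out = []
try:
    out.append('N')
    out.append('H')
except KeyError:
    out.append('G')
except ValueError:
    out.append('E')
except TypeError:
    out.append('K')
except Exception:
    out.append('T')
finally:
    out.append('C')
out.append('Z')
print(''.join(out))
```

Execution trace: 'N' (try body) → 'H' (try body, no exception) → 'C' (finally) → 'Z' (after the try/except). Output: NHCZ

Answer: NHCZ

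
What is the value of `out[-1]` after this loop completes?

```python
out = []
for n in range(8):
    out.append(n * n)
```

Last element of squares 0 to 7
`out` takes the values: [] → [0] → [0, 1] → [0, 1, 4] → [0, 1, 4, 9] → [0, 1, 4, 9, 16] → [0, 1, 4, 9, 16, 25] → [0, 1, 4, 9, 16, 25, 36] → [0, 1, 4, 9, 16, 25, 36, 49]
So `out[-1]` = 49

Answer: 49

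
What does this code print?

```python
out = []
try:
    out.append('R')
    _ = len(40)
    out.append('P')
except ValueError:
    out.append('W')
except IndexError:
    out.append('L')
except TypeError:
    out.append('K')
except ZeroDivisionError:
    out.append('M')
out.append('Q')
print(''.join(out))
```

Execution trace: 'R' (try body) → 'K' (except TypeError) → 'Q' (after the try/except). Output: RKQ

Answer: RKQ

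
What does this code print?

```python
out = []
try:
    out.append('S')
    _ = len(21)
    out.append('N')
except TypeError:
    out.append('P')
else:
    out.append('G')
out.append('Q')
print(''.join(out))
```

Execution trace: 'S' (try body) → 'P' (except TypeError) → 'Q' (after the try/except). Output: SPQ

Answer: SPQ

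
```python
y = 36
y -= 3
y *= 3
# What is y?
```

Trace:
`y = 36` → y = 36
`y -= 3` → y = 33
`y *= 3` → y = 99
So y = 99

Answer: 99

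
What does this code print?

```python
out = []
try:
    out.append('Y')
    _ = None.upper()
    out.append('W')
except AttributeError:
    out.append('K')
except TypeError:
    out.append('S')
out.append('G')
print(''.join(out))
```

Execution trace: 'Y' (try body) → 'K' (except AttributeError) → 'G' (after the try/except). Output: YKG

Answer: YKG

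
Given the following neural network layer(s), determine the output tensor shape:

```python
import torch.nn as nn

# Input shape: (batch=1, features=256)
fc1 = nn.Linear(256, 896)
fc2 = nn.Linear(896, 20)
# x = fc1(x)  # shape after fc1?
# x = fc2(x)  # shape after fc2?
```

Input: (1, 256) -> after fc1: (1, 896) -> Output: (1, 20)

Answer: (1, 20)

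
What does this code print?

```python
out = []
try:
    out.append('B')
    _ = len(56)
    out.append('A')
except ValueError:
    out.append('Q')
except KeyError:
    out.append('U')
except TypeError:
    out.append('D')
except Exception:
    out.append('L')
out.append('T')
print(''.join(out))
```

Execution trace: 'B' (try body) → 'D' (except TypeError) → 'T' (after the try/except). Output: BDT

Answer: BDT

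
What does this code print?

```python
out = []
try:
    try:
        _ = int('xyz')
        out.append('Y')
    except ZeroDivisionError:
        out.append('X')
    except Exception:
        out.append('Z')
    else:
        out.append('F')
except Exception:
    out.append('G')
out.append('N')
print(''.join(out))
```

Execution trace: 'Z' (inner except Exception) → 'N' (after the try/except). Output: ZN

Answer: ZN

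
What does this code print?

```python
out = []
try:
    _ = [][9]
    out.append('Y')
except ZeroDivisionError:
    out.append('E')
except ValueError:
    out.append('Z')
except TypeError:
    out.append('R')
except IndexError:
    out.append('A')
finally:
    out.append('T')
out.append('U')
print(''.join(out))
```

Execution trace: 'A' (except IndexError) → 'T' (finally) → 'U' (after the try/except). Output: ATU

Answer: ATU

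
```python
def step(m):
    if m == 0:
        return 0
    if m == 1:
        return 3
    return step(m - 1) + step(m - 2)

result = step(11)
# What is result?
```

Build up from base cases: step(0)=0, step(1)=3, step(2)=3, step(3)=6, step(4)=9, step(5)=15, step(6)=24, ..., step(11)=267

Answer: 267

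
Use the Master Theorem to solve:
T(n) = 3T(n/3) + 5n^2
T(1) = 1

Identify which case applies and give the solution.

a=3, b=3, f(n)=5n^2. log_3(3) = 1. Since c=2 > 1 and the regularity condition holds (3(n/3)^2 = (3/3^2)n^2 with 3/3^2 < 1), Case 3 applies: T(n) = Θ(f(n)) = O(n^2).

Answer: O(n^2) - Case 3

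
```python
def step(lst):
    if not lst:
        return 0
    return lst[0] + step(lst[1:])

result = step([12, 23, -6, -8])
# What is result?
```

12 + 23 + (-6) + (-8) + 0 = 21

Answer: 21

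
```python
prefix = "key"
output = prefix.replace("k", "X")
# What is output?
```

Trace:
`prefix = "key"` → prefix = 'key'
`output = prefix.replace("k", "X")` → output = 'Xey'
So output = 'Xey'

Answer: 'Xey'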